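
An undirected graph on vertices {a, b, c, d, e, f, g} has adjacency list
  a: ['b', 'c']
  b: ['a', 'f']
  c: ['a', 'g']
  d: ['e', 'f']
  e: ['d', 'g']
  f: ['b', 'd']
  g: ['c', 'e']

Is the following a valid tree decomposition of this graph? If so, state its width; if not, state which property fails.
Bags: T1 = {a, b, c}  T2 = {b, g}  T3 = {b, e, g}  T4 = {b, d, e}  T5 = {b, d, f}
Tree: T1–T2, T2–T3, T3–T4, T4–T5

No — edge (c,g) lies in no bag.

A tree decomposition must satisfy three properties: every vertex lies in some bag; for every edge, both endpoints lie together in some bag; and for every vertex, the bags containing it form a connected subtree. Here edge (c,g) lies in no bag, so the decomposition is invalid.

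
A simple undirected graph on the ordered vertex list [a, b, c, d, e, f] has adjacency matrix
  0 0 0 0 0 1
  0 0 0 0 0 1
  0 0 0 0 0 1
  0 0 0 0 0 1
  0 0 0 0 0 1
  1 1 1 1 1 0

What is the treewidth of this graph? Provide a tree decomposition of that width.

Every bag has size at most 2, so the width is 2 − 1 = 1 and tw(G) ≤ 1. Any graph with an edge has treewidth ≥ 1, and G has the edge f–a. Combining the bounds, tw(G) = 1.

Treewidth 1.
One optimal decomposition is:
Bags: B1 = {a, f}  B2 = {d, f}  B3 = {e, f}  B4 = {c, f}  B5 = {b, f}
Tree: B1–B2, B1–B3, B2–B4, B1–B5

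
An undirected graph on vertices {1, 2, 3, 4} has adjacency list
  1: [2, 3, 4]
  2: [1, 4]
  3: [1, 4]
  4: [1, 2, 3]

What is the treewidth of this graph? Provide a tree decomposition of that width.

Each bag holds 3 vertices, so the decomposition has width 2, which upper-bounds the treewidth. Conversely, {1, 2, 4} is a clique of size 3, and the vertices of any clique must share a bag in every tree decomposition; so some bag has ≥ 3 vertices and tw(G) ≥ 2. Combining the bounds, tw(G) = 2.

Treewidth 2.
One optimal decomposition is:
Bags: B1 = {1, 2, 4}  B2 = {1, 3, 4}
Tree: B1–B2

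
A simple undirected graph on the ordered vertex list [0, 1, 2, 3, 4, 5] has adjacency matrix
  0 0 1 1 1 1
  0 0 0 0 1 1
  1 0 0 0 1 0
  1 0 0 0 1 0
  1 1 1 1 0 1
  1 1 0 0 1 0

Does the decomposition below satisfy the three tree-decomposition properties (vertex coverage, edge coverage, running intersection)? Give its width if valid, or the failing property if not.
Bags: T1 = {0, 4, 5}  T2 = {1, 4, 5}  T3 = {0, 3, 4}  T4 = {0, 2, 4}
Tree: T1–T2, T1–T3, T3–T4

Yes; width 2.

Every vertex of G appears in some bag (union = {0, 1, 2, 3, 4, 5}); every edge is covered by a bag; and for each vertex v the set of bags containing v is connected in the bag tree. The decomposition is therefore valid. The largest bag has 3 vertices, so the width is 2.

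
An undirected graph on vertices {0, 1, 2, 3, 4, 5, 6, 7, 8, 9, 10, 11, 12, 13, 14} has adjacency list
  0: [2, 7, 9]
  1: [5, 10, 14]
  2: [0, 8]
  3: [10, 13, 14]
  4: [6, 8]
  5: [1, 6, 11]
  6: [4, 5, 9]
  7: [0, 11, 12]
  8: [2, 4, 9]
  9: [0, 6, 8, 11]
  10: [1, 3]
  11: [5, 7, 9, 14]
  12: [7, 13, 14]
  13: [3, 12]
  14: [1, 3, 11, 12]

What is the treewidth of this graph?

3

A width-3 tree decomposition is:
Bags: B1 = {0, 2, 4, 8}  B2 = {0, 4, 8, 9}  B3 = {0, 4, 6, 9}  B4 = {0, 6, 7, 9}  B5 = {6, 7, 9, 11}  B6 = {5, 6, 7, 11}  B7 = {5, 7, 11, 12}  B8 = {5, 11, 12, 14}  B9 = {1, 5, 12, 14}  B10 = {1, 12, 13, 14}  B11 = {1, 3, 13, 14}  B12 = {1, 3, 10, 13}
Tree: B1–B2, B2–B3, B3–B4, B4–B5, B5–B6, B6–B7, B7–B8, B8–B9, B9–B10, B10–B11, B11–B12
Each bag holds 4 vertices, so the decomposition has width 3, which upper-bounds the treewidth. For the lower bound: the 4 vertex sets {2,4,8}, {0}, {9}, {5,6,7,11} are disjoint, each induces a connected subgraph, and every pair is joined by at least one edge of G. Contracting each set to a single vertex therefore yields K_{4} as a minor, and since treewidth is minor-monotone, tw(G) ≥ tw(K_{4}) = 3. Therefore the treewidth is 3.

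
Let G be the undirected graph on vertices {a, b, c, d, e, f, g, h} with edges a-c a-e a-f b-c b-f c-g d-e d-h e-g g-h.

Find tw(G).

A width-2 tree decomposition is:
Bags: B1 = {b, c, f}  B2 = {a, c, f}  B3 = {a, c, g}  B4 = {a, e, g}  B5 = {e, g, h}  B6 = {d, e, h}
Tree: B1–B2, B2–B3, B3–B4, B4–B5, B5–B6
The largest bag has 3 vertices, giving width 2; this decomposition certifies tw(G) ≤ 2. The edges b–f–a–c–b form a cycle, so G is not a tree and its treewidth is at least 2. Hence tw(G) = 2 exactly.

2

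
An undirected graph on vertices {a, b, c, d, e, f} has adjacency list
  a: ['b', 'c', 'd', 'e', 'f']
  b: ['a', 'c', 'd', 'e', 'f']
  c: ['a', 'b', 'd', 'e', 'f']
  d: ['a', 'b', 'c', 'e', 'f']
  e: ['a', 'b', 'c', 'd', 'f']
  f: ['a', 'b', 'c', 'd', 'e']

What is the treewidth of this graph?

A width-5 tree decomposition is:
Bags: B1 = {a, b, c, d, e, f}
Tree: (single bag)
A single bag containing all 6 vertices is trivially a valid decomposition of width 5. For the lower bound, the 6 vertices {a, b, c, d, e, f} are pairwise adjacent, and any tree decomposition puts a clique entirely inside one bag — forcing width ≥ 5. Therefore the treewidth is 5.

5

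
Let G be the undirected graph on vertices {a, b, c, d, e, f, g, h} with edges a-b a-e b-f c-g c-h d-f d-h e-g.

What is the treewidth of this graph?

A width-2 tree decomposition is:
Bags: B1 = {a, b, e}  B2 = {b, e, g}  B3 = {b, c, g}  B4 = {b, c, h}  B5 = {b, d, h}  B6 = {b, d, f}
Tree: B1–B2, B2–B3, B3–B4, B4–B5, B5–B6
Each bag holds 3 vertices, so the decomposition has width 2, which upper-bounds the treewidth. The edges b–a–e–g–c–h–d–f–b form a cycle, so G is not a tree and its treewidth is at least 2. Hence tw(G) = 2 exactly.

2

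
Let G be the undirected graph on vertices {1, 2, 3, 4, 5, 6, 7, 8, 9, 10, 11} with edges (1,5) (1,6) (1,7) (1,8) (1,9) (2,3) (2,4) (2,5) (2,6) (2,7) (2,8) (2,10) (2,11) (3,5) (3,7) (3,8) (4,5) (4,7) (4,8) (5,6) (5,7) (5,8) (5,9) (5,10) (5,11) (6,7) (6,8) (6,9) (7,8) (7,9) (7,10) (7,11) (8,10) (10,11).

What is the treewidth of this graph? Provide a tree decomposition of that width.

Treewidth 4.
One such decomposition:
Bags: B1 = {2, 5, 6, 7, 8}  B2 = {2, 4, 5, 7, 8}  B3 = {2, 5, 7, 8, 10}  B4 = {2, 5, 7, 10, 11}  B5 = {1, 5, 6, 7, 8}  B6 = {1, 5, 6, 7, 9}  B7 = {2, 3, 5, 7, 8}
Tree: B1–B2, B2–B3, B3–B4, B1–B5, B5–B6, B3–B7

Each bag holds 5 vertices, so the decomposition has width 4, which upper-bounds the treewidth. For the lower bound, the 5 vertices {1, 5, 6, 7, 8} are pairwise adjacent, and any tree decomposition puts a clique entirely inside one bag — forcing width ≥ 4. Hence tw(G) = 4 exactly.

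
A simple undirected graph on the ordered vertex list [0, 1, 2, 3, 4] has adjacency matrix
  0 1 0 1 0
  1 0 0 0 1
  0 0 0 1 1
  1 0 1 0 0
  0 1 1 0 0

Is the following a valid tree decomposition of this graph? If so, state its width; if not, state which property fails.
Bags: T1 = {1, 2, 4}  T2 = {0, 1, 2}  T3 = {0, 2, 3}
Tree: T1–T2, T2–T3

Every vertex of G appears in some bag (union = {0, 1, 2, 3, 4}); every edge is covered by a bag; and for each vertex v the set of bags containing v is connected in the bag tree. The decomposition is therefore valid. The largest bag has 3 vertices, so the width is 2.

Yes; width 2.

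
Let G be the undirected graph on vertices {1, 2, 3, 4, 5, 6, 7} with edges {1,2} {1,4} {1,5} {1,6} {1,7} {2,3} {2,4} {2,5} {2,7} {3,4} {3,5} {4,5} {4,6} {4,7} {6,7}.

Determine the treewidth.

A width-3 tree decomposition is:
Bags: B1 = {1, 2, 4, 5}  B2 = {1, 2, 4, 7}  B3 = {2, 3, 4, 5}  B4 = {1, 4, 6, 7}
Tree: B1–B2, B1–B3, B2–B4
The largest bag has 4 vertices, giving width 3; this decomposition certifies tw(G) ≤ 3. Conversely, {1, 2, 4, 5} is a clique of size 4, and the vertices of any clique must share a bag in every tree decomposition; so some bag has ≥ 4 vertices and tw(G) ≥ 3. Hence tw(G) = 3 exactly.

3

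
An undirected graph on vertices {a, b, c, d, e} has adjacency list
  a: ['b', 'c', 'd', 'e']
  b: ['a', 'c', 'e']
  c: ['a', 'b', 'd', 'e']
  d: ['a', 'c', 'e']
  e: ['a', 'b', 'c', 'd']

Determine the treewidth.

A width-3 tree decomposition is:
Bags: B1 = {a, b, c, e}  B2 = {a, c, d, e}
Tree: B1–B2
Each bag holds 4 vertices, so the decomposition has width 3, which upper-bounds the treewidth. For the lower bound, the 4 vertices {a, c, d, e} are pairwise adjacent, and any tree decomposition puts a clique entirely inside one bag — forcing width ≥ 3. Therefore the treewidth is 3.

3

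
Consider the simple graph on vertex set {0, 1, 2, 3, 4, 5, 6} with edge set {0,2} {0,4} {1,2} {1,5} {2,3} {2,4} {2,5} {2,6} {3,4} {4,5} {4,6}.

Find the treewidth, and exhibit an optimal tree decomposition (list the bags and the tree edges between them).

The largest bag has 3 vertices, giving width 2; this decomposition certifies tw(G) ≤ 2. On the other hand G contains the 3-clique {1, 2, 5}. A clique must lie in a single bag of any decomposition, so no decomposition can have width below 2. Therefore the treewidth is 2.

Treewidth 2.
One such decomposition:
Bags: B1 = {0, 2, 4}  B2 = {2, 3, 4}  B3 = {2, 4, 5}  B4 = {2, 4, 6}  B5 = {1, 2, 5}
Tree: B1–B2, B1–B3, B1–B4, B3–B5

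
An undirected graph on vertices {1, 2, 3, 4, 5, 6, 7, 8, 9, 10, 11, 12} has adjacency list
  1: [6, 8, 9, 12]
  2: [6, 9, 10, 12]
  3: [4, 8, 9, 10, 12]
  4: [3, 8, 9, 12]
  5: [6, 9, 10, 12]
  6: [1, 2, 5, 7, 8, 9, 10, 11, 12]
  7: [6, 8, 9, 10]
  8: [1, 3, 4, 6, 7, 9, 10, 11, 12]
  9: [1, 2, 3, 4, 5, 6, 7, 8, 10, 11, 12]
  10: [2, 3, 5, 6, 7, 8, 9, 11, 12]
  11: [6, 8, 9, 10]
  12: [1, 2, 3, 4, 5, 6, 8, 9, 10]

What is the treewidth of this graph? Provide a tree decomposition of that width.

Treewidth 4.
Bags: B1 = {6, 8, 9, 10, 12}  B2 = {3, 8, 9, 10, 12}  B3 = {3, 4, 8, 9, 12}  B4 = {5, 6, 9, 10, 12}  B5 = {6, 8, 9, 10, 11}  B6 = {2, 6, 9, 10, 12}  B7 = {1, 6, 8, 9, 12}  B8 = {6, 7, 8, 9, 10}
Tree: B1–B2, B2–B3, B1–B4, B1–B5, B1–B6, B1–B7, B5–B8

The largest bag has 5 vertices, giving width 4; this decomposition certifies tw(G) ≤ 4. For the lower bound, the 5 vertices {3, 8, 9, 10, 12} are pairwise adjacent, and any tree decomposition puts a clique entirely inside one bag — forcing width ≥ 4. Hence tw(G) = 4 exactly.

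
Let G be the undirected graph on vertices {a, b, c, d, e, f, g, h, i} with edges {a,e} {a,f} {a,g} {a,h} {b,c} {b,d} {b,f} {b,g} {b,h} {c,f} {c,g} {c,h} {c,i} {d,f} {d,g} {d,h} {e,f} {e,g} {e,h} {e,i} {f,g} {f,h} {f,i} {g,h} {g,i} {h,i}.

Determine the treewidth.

4

A width-4 tree decomposition is:
Bags: B1 = {a, e, f, g, h}  B2 = {e, f, g, h, i}  B3 = {c, f, g, h, i}  B4 = {b, c, f, g, h}  B5 = {b, d, f, g, h}
Tree: B1–B2, B2–B3, B3–B4, B4–B5
Every bag has size at most 5, so the width is 5 − 1 = 4 and tw(G) ≤ 4. On the other hand G contains the 5-clique {a, e, f, g, h}. A clique must lie in a single bag of any decomposition, so no decomposition can have width below 4. Therefore the treewidth is 4.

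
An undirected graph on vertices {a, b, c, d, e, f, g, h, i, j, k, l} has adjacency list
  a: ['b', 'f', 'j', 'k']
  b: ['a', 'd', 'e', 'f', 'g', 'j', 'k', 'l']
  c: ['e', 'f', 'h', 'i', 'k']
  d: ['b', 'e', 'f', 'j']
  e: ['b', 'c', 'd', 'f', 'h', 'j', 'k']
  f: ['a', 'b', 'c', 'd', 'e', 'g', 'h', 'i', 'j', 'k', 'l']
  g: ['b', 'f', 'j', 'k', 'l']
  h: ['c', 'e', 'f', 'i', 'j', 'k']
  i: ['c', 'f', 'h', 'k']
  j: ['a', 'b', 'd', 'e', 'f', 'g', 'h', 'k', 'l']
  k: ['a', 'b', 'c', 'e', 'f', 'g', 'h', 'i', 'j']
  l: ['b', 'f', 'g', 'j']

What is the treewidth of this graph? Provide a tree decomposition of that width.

The largest bag has 5 vertices, giving width 4; this decomposition certifies tw(G) ≤ 4. On the other hand G contains the 5-clique {b, d, e, f, j}. A clique must lie in a single bag of any decomposition, so no decomposition can have width below 4. Hence tw(G) = 4 exactly.

Treewidth 4.
One optimal decomposition is:
Bags: B1 = {b, f, g, j, k}  B2 = {b, e, f, j, k}  B3 = {e, f, h, j, k}  B4 = {b, d, e, f, j}  B5 = {b, f, g, j, l}  B6 = {c, e, f, h, k}  B7 = {c, f, h, i, k}  B8 = {a, b, f, j, k}
Tree: B1–B2, B2–B3, B2–B4, B1–B5, B3–B6, B6–B7, B2–B8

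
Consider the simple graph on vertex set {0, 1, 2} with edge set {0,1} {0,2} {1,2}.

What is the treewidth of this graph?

2

A width-2 tree decomposition is:
Bags: B1 = {0, 1, 2}
Tree: (single bag)
A single bag containing all 3 vertices is trivially a valid decomposition of width 2. Conversely, {0, 1, 2} is a clique of size 3, and the vertices of any clique must share a bag in every tree decomposition; so some bag has ≥ 3 vertices and tw(G) ≥ 2. Hence tw(G) = 2 exactly.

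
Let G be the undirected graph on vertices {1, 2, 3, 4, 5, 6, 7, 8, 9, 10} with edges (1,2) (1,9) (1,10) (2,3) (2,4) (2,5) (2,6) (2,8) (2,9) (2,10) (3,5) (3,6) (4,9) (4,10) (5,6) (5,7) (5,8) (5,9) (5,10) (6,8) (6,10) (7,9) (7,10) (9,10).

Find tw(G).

A width-3 tree decomposition is:
Bags: B1 = {2, 5, 6, 10}  B2 = {2, 5, 9, 10}  B3 = {5, 7, 9, 10}  B4 = {2, 5, 6, 8}  B5 = {2, 3, 5, 6}  B6 = {2, 4, 9, 10}  B7 = {1, 2, 9, 10}
Tree: B1–B2, B2–B3, B1–B4, B1–B5, B2–B6, B2–B7
The largest bag has 4 vertices, giving width 3; this decomposition certifies tw(G) ≤ 3. On the other hand G contains the 4-clique {1, 2, 9, 10}. A clique must lie in a single bag of any decomposition, so no decomposition can have width below 3. Hence tw(G) = 3 exactly.

3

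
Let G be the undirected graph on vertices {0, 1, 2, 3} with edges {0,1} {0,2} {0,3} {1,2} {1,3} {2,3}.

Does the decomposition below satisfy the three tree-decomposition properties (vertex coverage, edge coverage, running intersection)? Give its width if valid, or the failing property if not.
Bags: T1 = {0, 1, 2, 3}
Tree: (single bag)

Yes; width 3.

Vertex coverage: the bags together contain {0, 1, 2, 3}, the full vertex set. Edge coverage: each edge of G has both endpoints in at least one bag. Running intersection: for every vertex, the bags containing it form a connected subtree. All three properties hold, so this is a valid tree decomposition of width max|bag| − 1 = 3, and hence tw(G) ≤ 3.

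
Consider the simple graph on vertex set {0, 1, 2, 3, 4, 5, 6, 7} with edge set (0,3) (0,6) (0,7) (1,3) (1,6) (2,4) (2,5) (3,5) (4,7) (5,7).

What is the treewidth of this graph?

A width-2 tree decomposition is:
Bags: B1 = {1, 3, 6}  B2 = {0, 3, 6}  B3 = {0, 3, 5}  B4 = {0, 5, 7}  B5 = {2, 5, 7}  B6 = {2, 4, 7}
Tree: B1–B2, B2–B3, B3–B4, B4–B5, B5–B6
Every bag has size at most 3, so the width is 3 − 1 = 2 and tw(G) ≤ 2. The edges 1–6–0–3–1 form a cycle, so G is not a tree and its treewidth is at least 2. Therefore the treewidth is 2.

2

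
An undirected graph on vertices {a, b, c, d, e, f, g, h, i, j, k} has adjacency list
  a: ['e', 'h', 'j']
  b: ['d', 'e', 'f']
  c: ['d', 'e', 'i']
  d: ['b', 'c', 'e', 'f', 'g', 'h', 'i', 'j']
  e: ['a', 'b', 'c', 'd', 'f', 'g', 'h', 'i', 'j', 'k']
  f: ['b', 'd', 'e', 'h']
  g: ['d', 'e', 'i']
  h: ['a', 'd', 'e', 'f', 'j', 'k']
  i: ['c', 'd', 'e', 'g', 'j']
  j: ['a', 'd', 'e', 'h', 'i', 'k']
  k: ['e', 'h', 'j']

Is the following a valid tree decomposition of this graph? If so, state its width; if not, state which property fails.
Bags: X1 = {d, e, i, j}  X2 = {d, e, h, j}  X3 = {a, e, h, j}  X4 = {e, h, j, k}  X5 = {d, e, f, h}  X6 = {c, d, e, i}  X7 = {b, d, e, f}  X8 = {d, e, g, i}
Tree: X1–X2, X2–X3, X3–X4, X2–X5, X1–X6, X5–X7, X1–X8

Checking the three conditions: (i) the bags cover all of {a, b, c, d, e, f, g, h, i, j, k}; (ii) for each edge, some bag contains both endpoints; (iii) the bags containing any fixed vertex form a subtree. All hold, so the decomposition is valid with width 4 − 1 = 3.

Yes; width 3.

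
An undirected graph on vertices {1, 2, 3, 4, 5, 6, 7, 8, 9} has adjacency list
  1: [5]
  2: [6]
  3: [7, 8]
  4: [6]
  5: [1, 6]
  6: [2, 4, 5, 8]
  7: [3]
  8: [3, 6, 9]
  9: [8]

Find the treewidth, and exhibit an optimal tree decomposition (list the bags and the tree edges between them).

Treewidth 1.
Bags: B1 = {6, 8}  B2 = {3, 8}  B3 = {5, 6}  B4 = {8, 9}  B5 = {1, 5}  B6 = {4, 6}  B7 = {2, 6}  B8 = {3, 7}
Tree: B1–B2, B1–B3, B2–B4, B3–B5, B3–B6, B1–B7, B2–B8

Each bag holds 2 vertices, so the decomposition has width 1, which upper-bounds the treewidth. Since G has at least one edge (e.g. 8–6), it is not an edgeless graph, so tw(G) ≥ 1. Therefore the treewidth is 1.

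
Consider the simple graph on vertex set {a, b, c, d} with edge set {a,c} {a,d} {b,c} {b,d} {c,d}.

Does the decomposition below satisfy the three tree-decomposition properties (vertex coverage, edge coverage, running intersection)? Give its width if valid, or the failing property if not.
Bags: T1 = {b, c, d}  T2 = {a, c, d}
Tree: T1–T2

Yes; width 2.

Checking the three conditions: (i) the bags cover all of {a, b, c, d}; (ii) for each edge, some bag contains both endpoints; (iii) the bags containing any fixed vertex form a subtree. All hold, so the decomposition is valid with width 3 − 1 = 2.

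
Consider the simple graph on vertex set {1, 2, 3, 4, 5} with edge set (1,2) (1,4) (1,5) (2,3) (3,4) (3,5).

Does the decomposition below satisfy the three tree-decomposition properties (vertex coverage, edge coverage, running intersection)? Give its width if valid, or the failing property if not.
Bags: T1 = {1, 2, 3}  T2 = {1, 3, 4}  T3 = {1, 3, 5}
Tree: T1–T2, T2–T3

Yes; width 2.

Vertex coverage: the bags together contain {1, 2, 3, 4, 5}, the full vertex set. Edge coverage: each edge of G has both endpoints in at least one bag. Running intersection: for every vertex, the bags containing it form a connected subtree. All three properties hold, so this is a valid tree decomposition of width max|bag| − 1 = 2, and hence tw(G) ≤ 2.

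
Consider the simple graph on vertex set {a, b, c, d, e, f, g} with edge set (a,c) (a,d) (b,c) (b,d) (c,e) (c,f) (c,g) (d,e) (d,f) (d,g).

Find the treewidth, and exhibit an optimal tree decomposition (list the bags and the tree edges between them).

Treewidth 2.
Bags: B1 = {c, d, f}  B2 = {b, c, d}  B3 = {c, d, e}  B4 = {a, c, d}  B5 = {c, d, g}
Tree: B1–B2, B2–B3, B3–B4, B4–B5

The largest bag has 3 vertices, giving width 2; this decomposition certifies tw(G) ≤ 2. Since c–f–d–b–c is a cycle in G, G is not acyclic. Forests are exactly the graphs of treewidth ≤ 1, so tw(G) ≥ 2. Hence tw(G) = 2 exactly.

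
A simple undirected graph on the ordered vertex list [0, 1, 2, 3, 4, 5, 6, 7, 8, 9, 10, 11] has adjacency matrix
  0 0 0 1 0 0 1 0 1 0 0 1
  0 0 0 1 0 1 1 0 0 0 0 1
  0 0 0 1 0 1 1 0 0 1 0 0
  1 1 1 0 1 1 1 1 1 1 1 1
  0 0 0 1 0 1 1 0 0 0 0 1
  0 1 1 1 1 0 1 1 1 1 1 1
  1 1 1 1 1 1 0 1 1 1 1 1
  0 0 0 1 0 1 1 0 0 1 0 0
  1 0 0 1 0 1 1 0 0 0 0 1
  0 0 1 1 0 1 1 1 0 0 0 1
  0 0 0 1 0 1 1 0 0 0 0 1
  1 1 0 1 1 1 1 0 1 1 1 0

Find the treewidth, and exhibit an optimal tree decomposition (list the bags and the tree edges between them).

Treewidth 4.
One optimal decomposition is:
Bags: B1 = {3, 5, 6, 8, 11}  B2 = {3, 5, 6, 9, 11}  B3 = {0, 3, 6, 8, 11}  B4 = {1, 3, 5, 6, 11}  B5 = {3, 4, 5, 6, 11}  B6 = {2, 3, 5, 6, 9}  B7 = {3, 5, 6, 7, 9}  B8 = {3, 5, 6, 10, 11}
Tree: B1–B2, B1–B3, B2–B4, B2–B5, B2–B6, B6–B7, B4–B8

Every bag has size at most 5, so the width is 5 − 1 = 4 and tw(G) ≤ 4. On the other hand G contains the 5-clique {0, 3, 6, 8, 11}. A clique must lie in a single bag of any decomposition, so no decomposition can have width below 4. Therefore the treewidth is 4.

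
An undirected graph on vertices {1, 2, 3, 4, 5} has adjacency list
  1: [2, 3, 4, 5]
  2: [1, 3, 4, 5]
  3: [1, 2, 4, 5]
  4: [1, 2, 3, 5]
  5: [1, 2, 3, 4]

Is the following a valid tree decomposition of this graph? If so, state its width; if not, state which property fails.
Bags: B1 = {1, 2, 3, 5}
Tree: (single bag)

No — vertex 4 appears in no bag.

A tree decomposition must satisfy three properties: every vertex lies in some bag; for every edge, both endpoints lie together in some bag; and for every vertex, the bags containing it form a connected subtree. Here vertex 4 appears in no bag, so the decomposition is invalid.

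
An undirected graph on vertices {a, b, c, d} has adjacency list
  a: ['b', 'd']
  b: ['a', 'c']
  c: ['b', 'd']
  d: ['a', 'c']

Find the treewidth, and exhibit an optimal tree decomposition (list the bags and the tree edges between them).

The largest bag has 3 vertices, giving width 2; this decomposition certifies tw(G) ≤ 2. Since c–b–a–d–c is a cycle in G, G is not acyclic. Forests are exactly the graphs of treewidth ≤ 1, so tw(G) ≥ 2. Hence tw(G) = 2 exactly.

Treewidth 2.
One such decomposition:
Bags: B1 = {a, b, c}  B2 = {a, c, d}
Tree: B1–B2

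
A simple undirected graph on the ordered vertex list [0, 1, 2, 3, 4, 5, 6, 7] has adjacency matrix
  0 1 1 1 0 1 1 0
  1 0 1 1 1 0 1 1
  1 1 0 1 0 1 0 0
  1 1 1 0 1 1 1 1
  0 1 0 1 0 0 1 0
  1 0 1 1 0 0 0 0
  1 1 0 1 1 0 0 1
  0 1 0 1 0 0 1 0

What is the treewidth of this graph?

A width-3 tree decomposition is:
Bags: B1 = {0, 1, 2, 3}  B2 = {0, 1, 3, 6}  B3 = {0, 2, 3, 5}  B4 = {1, 3, 4, 6}  B5 = {1, 3, 6, 7}
Tree: B1–B2, B1–B3, B2–B4, B2–B5
Each bag holds 4 vertices, so the decomposition has width 3, which upper-bounds the treewidth. On the other hand G contains the 4-clique {0, 1, 2, 3}. A clique must lie in a single bag of any decomposition, so no decomposition can have width below 3. Hence tw(G) = 3 exactly.

3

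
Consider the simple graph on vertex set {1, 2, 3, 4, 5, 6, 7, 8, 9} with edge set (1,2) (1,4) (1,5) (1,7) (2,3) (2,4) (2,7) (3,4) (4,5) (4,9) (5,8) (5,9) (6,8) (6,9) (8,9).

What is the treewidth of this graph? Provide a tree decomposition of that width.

Treewidth 2.
One optimal decomposition is:
Bags: B1 = {2, 3, 4}  B2 = {1, 2, 4}  B3 = {1, 2, 7}  B4 = {1, 4, 5}  B5 = {4, 5, 9}  B6 = {5, 8, 9}  B7 = {6, 8, 9}
Tree: B1–B2, B2–B3, B2–B4, B4–B5, B5–B6, B6–B7

The largest bag has 3 vertices, giving width 2; this decomposition certifies tw(G) ≤ 2. Conversely, {5, 8, 9} is a clique of size 3, and the vertices of any clique must share a bag in every tree decomposition; so some bag has ≥ 3 vertices and tw(G) ≥ 2. Combining the bounds, tw(G) = 2.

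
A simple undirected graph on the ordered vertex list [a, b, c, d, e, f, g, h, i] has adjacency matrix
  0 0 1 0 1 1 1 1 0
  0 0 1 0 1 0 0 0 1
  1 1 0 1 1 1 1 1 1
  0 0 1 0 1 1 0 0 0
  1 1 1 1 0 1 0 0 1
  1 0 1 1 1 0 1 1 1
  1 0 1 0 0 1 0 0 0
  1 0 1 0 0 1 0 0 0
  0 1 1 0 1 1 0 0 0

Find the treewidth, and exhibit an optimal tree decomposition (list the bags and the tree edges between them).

Treewidth 3.
One such decomposition:
Bags: B1 = {a, c, e, f}  B2 = {c, e, f, i}  B3 = {a, c, f, g}  B4 = {c, d, e, f}  B5 = {a, c, f, h}  B6 = {b, c, e, i}
Tree: B1–B2, B1–B3, B2–B4, B3–B5, B2–B6

Every bag has size at most 4, so the width is 4 − 1 = 3 and tw(G) ≤ 3. On the other hand G contains the 4-clique {c, d, e, f}. A clique must lie in a single bag of any decomposition, so no decomposition can have width below 3. Combining the bounds, tw(G) = 3.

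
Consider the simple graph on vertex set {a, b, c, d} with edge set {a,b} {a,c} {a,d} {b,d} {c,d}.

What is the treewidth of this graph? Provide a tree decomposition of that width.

Treewidth 2.
One such decomposition:
Bags: B1 = {a, c, d}  B2 = {a, b, d}
Tree: B1–B2

Every bag has size at most 3, so the width is 3 − 1 = 2 and tw(G) ≤ 2. Conversely, {a, c, d} is a clique of size 3, and the vertices of any clique must share a bag in every tree decomposition; so some bag has ≥ 3 vertices and tw(G) ≥ 2. The upper and lower bounds meet at 2, so that is the treewidth.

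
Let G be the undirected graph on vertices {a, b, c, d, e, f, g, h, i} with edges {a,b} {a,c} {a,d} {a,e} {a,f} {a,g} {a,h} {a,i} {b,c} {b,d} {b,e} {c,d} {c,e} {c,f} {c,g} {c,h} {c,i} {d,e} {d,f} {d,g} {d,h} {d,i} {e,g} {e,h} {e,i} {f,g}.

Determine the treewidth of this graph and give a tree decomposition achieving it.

Every bag has size at most 5, so the width is 5 − 1 = 4 and tw(G) ≤ 4. For the lower bound, the 5 vertices {a, c, d, e, g} are pairwise adjacent, and any tree decomposition puts a clique entirely inside one bag — forcing width ≥ 4. Hence tw(G) = 4 exactly.

Treewidth 4.
One optimal decomposition is:
Bags: B1 = {a, c, d, e, g}  B2 = {a, b, c, d, e}  B3 = {a, c, d, f, g}  B4 = {a, c, d, e, i}  B5 = {a, c, d, e, h}
Tree: B1–B2, B1–B3, B2–B4, B4–B5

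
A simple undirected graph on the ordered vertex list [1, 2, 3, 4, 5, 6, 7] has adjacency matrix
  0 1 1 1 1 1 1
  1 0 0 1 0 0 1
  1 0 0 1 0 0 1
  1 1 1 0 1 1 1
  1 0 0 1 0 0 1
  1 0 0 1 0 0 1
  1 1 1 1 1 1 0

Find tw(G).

A width-3 tree decomposition is:
Bags: B1 = {1, 4, 5, 7}  B2 = {1, 4, 6, 7}  B3 = {1, 3, 4, 7}  B4 = {1, 2, 4, 7}
Tree: B1–B2, B2–B3, B1–B4
Each bag holds 4 vertices, so the decomposition has width 3, which upper-bounds the treewidth. Conversely, {1, 2, 4, 7} is a clique of size 4, and the vertices of any clique must share a bag in every tree decomposition; so some bag has ≥ 4 vertices and tw(G) ≥ 3. Combining the bounds, tw(G) = 3.

3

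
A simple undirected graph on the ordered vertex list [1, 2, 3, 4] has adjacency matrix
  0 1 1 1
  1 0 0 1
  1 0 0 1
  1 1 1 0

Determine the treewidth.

A width-2 tree decomposition is:
Bags: B1 = {1, 2, 4}  B2 = {1, 3, 4}
Tree: B1–B2
Every bag has size at most 3, so the width is 3 − 1 = 2 and tw(G) ≤ 2. For the lower bound, the 3 vertices {1, 2, 4} are pairwise adjacent, and any tree decomposition puts a clique entirely inside one bag — forcing width ≥ 2. Hence tw(G) = 2 exactly.

2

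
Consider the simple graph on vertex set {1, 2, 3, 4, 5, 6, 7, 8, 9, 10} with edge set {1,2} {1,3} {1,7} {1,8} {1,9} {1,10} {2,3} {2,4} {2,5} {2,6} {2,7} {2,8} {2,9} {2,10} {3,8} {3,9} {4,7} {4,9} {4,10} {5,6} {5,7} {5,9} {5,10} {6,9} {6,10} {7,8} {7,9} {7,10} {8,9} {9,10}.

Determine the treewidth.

4

A width-4 tree decomposition is:
Bags: B1 = {1, 2, 7, 8, 9}  B2 = {1, 2, 3, 8, 9}  B3 = {1, 2, 7, 9, 10}  B4 = {2, 5, 7, 9, 10}  B5 = {2, 4, 7, 9, 10}  B6 = {2, 5, 6, 9, 10}
Tree: B1–B2, B1–B3, B3–B4, B4–B5, B4–B6
Every bag has size at most 5, so the width is 5 − 1 = 4 and tw(G) ≤ 4. For the lower bound, the 5 vertices {1, 2, 3, 8, 9} are pairwise adjacent, and any tree decomposition puts a clique entirely inside one bag — forcing width ≥ 4. Combining the bounds, tw(G) = 4.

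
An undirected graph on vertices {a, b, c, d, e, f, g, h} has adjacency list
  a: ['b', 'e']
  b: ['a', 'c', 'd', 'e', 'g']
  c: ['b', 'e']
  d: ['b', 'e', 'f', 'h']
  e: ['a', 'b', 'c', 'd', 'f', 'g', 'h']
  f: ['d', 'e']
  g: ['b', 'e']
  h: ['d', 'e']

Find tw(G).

2

A width-2 tree decomposition is:
Bags: B1 = {b, e, g}  B2 = {a, b, e}  B3 = {b, c, e}  B4 = {b, d, e}  B5 = {d, e, f}  B6 = {d, e, h}
Tree: B1–B2, B1–B3, B2–B4, B4–B5, B5–B6
Every bag has size at most 3, so the width is 3 − 1 = 2 and tw(G) ≤ 2. On the other hand G contains the 3-clique {d, e, h}. A clique must lie in a single bag of any decomposition, so no decomposition can have width below 2. Combining the bounds, tw(G) = 2.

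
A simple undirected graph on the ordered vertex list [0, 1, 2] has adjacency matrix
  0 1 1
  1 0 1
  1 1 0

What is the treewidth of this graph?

2

A width-2 tree decomposition is:
Bags: B1 = {0, 1, 2}
Tree: (single bag)
With just one bag of size 3, the width is 3 − 1 = 2, so tw(G) ≤ 2. For the lower bound, the 3 vertices {0, 1, 2} are pairwise adjacent, and any tree decomposition puts a clique entirely inside one bag — forcing width ≥ 2. Hence tw(G) = 2 exactly.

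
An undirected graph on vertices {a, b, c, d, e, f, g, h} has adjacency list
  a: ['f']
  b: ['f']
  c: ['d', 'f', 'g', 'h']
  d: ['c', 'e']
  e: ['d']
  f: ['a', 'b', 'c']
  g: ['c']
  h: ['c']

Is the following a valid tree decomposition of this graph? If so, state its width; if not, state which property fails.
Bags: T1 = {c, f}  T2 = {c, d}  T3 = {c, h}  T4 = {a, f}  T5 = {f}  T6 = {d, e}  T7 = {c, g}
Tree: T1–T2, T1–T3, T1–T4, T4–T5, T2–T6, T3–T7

No — vertex b appears in no bag.

A tree decomposition must satisfy three properties: every vertex lies in some bag; for every edge, both endpoints lie together in some bag; and for every vertex, the bags containing it form a connected subtree. Here vertex b appears in no bag, so the decomposition is invalid.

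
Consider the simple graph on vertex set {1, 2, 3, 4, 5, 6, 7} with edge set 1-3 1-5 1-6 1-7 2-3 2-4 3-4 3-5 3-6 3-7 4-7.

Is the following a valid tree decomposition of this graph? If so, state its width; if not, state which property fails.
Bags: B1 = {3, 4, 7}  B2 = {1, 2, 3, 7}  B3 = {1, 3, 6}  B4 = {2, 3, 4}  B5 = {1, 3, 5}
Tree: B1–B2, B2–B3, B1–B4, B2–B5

No — bags containing vertex 2 are not connected in the tree.

A tree decomposition must satisfy three properties: every vertex lies in some bag; for every edge, both endpoints lie together in some bag; and for every vertex, the bags containing it form a connected subtree. Here bags containing vertex 2 are not connected in the tree, so the decomposition is invalid.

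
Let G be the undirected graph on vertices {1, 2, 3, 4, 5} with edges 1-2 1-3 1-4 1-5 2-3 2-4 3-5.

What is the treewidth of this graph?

A width-2 tree decomposition is:
Bags: B1 = {1, 2, 4}  B2 = {1, 2, 3}  B3 = {1, 3, 5}
Tree: B1–B2, B2–B3
The largest bag has 3 vertices, giving width 2; this decomposition certifies tw(G) ≤ 2. For the lower bound, the 3 vertices {1, 2, 3} are pairwise adjacent, and any tree decomposition puts a clique entirely inside one bag — forcing width ≥ 2. Combining the bounds, tw(G) = 2.

2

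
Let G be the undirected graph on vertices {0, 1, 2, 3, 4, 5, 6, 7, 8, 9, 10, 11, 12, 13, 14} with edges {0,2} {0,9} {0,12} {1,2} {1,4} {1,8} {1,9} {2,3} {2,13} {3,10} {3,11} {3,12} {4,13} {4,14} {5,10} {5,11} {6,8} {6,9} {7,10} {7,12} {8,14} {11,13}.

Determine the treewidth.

3

A width-3 tree decomposition is:
Bags: B1 = {5, 7, 10, 12}  B2 = {3, 5, 10, 12}  B3 = {3, 5, 11, 12}  B4 = {0, 3, 11, 12}  B5 = {0, 2, 3, 11}  B6 = {0, 2, 11, 13}  B7 = {0, 2, 9, 13}  B8 = {1, 2, 9, 13}  B9 = {1, 4, 9, 13}  B10 = {1, 4, 6, 9}  B11 = {1, 4, 6, 8}  B12 = {4, 6, 8, 14}
Tree: B1–B2, B2–B3, B3–B4, B4–B5, B5–B6, B6–B7, B7–B8, B8–B9, B9–B10, B10–B11, B11–B12
Each bag holds 4 vertices, so the decomposition has width 3, which upper-bounds the treewidth. For the lower bound: the 4 vertex sets {5,7,10}, {12}, {3}, {0,2,11,13} are disjoint, each induces a connected subgraph, and every pair is joined by at least one edge of G. Contracting each set to a single vertex therefore yields K_{4} as a minor, and since treewidth is minor-monotone, tw(G) ≥ tw(K_{4}) = 3. Combining the bounds, tw(G) = 3.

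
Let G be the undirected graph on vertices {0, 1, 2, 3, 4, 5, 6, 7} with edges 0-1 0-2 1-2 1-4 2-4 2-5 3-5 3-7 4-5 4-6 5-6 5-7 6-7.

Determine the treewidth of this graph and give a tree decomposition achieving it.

Treewidth 2.
Bags: B1 = {5, 6, 7}  B2 = {3, 5, 7}  B3 = {4, 5, 6}  B4 = {2, 4, 5}  B5 = {1, 2, 4}  B6 = {0, 1, 2}
Tree: B1–B2, B1–B3, B3–B4, B4–B5, B5–B6

The largest bag has 3 vertices, giving width 2; this decomposition certifies tw(G) ≤ 2. For the lower bound, the 3 vertices {0, 1, 2} are pairwise adjacent, and any tree decomposition puts a clique entirely inside one bag — forcing width ≥ 2. Therefore the treewidth is 2.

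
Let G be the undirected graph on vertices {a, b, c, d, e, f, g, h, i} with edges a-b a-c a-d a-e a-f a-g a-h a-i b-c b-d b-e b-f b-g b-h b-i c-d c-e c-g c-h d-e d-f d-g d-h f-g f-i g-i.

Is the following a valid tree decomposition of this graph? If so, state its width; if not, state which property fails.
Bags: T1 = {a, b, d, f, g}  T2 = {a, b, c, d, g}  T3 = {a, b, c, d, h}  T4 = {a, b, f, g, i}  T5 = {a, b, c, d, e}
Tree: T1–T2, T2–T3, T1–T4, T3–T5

Vertex coverage: the bags together contain {a, b, c, d, e, f, g, h, i}, the full vertex set. Edge coverage: each edge of G has both endpoints in at least one bag. Running intersection: for every vertex, the bags containing it form a connected subtree. All three properties hold, so this is a valid tree decomposition of width max|bag| − 1 = 4, and hence tw(G) ≤ 4.

Yes; width 4.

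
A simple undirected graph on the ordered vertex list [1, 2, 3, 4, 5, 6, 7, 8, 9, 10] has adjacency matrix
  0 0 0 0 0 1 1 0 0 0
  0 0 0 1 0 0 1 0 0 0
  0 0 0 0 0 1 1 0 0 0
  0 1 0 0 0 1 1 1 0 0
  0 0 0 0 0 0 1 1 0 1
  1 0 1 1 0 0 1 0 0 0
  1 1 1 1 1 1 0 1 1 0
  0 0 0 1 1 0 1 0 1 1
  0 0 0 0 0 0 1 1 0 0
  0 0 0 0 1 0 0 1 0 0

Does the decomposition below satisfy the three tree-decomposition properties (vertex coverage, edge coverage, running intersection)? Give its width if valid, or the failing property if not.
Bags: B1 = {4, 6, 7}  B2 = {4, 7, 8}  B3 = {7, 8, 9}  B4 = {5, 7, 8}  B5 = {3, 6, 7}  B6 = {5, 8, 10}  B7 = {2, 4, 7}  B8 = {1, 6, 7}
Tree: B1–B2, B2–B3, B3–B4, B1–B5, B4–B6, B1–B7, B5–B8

Yes; width 2.

Vertex coverage: the bags together contain {1, 2, 3, 4, 5, 6, 7, 8, 9, 10}, the full vertex set. Edge coverage: each edge of G has both endpoints in at least one bag. Running intersection: for every vertex, the bags containing it form a connected subtree. All three properties hold, so this is a valid tree decomposition of width max|bag| − 1 = 2, and hence tw(G) ≤ 2.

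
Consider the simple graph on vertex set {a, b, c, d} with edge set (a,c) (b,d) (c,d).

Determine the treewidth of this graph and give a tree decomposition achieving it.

Treewidth 1.
One such decomposition:
Bags: B1 = {a, c}  B2 = {c, d}  B3 = {b, d}
Tree: B1–B2, B2–B3

Each bag holds 2 vertices, so the decomposition has width 1, which upper-bounds the treewidth. Since G has at least one edge (e.g. a–c), it is not an edgeless graph, so tw(G) ≥ 1. The upper and lower bounds meet at 1, so that is the treewidth.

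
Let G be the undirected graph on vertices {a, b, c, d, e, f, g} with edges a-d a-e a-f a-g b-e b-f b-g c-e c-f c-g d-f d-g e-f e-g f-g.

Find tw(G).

A width-3 tree decomposition is:
Bags: B1 = {c, e, f, g}  B2 = {b, e, f, g}  B3 = {a, e, f, g}  B4 = {a, d, f, g}
Tree: B1–B2, B1–B3, B3–B4
Each bag holds 4 vertices, so the decomposition has width 3, which upper-bounds the treewidth. On the other hand G contains the 4-clique {a, d, f, g}. A clique must lie in a single bag of any decomposition, so no decomposition can have width below 3. Hence tw(G) = 3 exactly.

3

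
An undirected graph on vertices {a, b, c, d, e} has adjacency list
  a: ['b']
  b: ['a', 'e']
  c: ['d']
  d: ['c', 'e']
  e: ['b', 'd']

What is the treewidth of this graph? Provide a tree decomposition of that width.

Each bag holds 2 vertices, so the decomposition has width 1, which upper-bounds the treewidth. G has an edge, so its treewidth is at least 1. Therefore the treewidth is 1.

Treewidth 1.
One such decomposition:
Bags: B1 = {b, e}  B2 = {d, e}  B3 = {a, b}  B4 = {c, d}
Tree: B1–B2, B1–B3, B2–B4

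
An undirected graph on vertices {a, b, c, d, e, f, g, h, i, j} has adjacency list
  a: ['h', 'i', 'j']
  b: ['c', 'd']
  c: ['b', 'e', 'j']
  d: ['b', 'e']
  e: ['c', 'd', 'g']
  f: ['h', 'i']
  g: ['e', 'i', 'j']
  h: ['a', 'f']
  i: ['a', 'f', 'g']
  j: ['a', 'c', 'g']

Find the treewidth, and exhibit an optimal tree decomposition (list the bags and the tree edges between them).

Treewidth 2.
Bags: B1 = {f, h, i}  B2 = {a, h, i}  B3 = {a, g, i}  B4 = {a, g, j}  B5 = {e, g, j}  B6 = {c, e, j}  B7 = {c, d, e}  B8 = {b, c, d}
Tree: B1–B2, B2–B3, B3–B4, B4–B5, B5–B6, B6–B7, B7–B8

Every bag has size at most 3, so the width is 3 − 1 = 2 and tw(G) ≤ 2. For the lower bound, G contains the cycle f–h–a–i–f, so G is not a forest; only forests have treewidth ≤ 1, hence tw(G) ≥ 2. The upper and lower bounds meet at 2, so that is the treewidth.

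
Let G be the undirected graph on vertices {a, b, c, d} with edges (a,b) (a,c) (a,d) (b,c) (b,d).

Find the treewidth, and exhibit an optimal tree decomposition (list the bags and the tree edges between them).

Treewidth 2.
One such decomposition:
Bags: B1 = {a, b, c}  B2 = {a, b, d}
Tree: B1–B2

Every bag has size at most 3, so the width is 3 − 1 = 2 and tw(G) ≤ 2. On the other hand G contains the 3-clique {a, b, d}. A clique must lie in a single bag of any decomposition, so no decomposition can have width below 2. The upper and lower bounds meet at 2, so that is the treewidth.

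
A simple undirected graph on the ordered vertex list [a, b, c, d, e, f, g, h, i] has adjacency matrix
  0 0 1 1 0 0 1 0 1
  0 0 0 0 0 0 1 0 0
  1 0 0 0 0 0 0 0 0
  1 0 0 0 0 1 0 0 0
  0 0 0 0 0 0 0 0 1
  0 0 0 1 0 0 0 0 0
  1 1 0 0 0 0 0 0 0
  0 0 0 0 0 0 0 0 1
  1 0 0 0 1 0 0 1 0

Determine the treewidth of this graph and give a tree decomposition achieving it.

Each bag holds 2 vertices, so the decomposition has width 1, which upper-bounds the treewidth. Since G has at least one edge (e.g. a–i), it is not an edgeless graph, so tw(G) ≥ 1. The upper and lower bounds meet at 1, so that is the treewidth.

Treewidth 1.
One such decomposition:
Bags: B1 = {a, i}  B2 = {a, d}  B3 = {a, g}  B4 = {e, i}  B5 = {b, g}  B6 = {d, f}  B7 = {a, c}  B8 = {h, i}
Tree: B1–B2, B1–B3, B1–B4, B3–B5, B2–B6, B1–B7, B4–B8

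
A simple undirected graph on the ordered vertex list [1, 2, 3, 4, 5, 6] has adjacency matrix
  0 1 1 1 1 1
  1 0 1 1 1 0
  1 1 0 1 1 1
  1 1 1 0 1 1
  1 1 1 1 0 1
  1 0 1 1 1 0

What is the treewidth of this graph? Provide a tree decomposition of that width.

Treewidth 4.
Bags: B1 = {1, 3, 4, 5, 6}  B2 = {1, 2, 3, 4, 5}
Tree: B1–B2

Each bag holds 5 vertices, so the decomposition has width 4, which upper-bounds the treewidth. On the other hand G contains the 5-clique {1, 2, 3, 4, 5}. A clique must lie in a single bag of any decomposition, so no decomposition can have width below 4. Combining the bounds, tw(G) = 4.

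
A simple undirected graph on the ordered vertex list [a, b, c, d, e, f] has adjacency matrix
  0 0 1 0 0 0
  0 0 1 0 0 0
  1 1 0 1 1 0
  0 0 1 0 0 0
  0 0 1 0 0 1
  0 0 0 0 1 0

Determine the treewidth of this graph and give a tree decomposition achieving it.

Each bag holds 2 vertices, so the decomposition has width 1, which upper-bounds the treewidth. Since G has at least one edge (e.g. c–e), it is not an edgeless graph, so tw(G) ≥ 1. Hence tw(G) = 1 exactly.

Treewidth 1.
One optimal decomposition is:
Bags: B1 = {c, e}  B2 = {b, c}  B3 = {e, f}  B4 = {c, d}  B5 = {a, c}
Tree: B1–B2, B1–B3, B1–B4, B1–B5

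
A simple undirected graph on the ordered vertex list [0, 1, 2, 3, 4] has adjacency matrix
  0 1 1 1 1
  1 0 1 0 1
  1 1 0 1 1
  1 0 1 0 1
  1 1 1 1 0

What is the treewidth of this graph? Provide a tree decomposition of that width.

Each bag holds 4 vertices, so the decomposition has width 3, which upper-bounds the treewidth. Conversely, {0, 1, 2, 4} is a clique of size 4, and the vertices of any clique must share a bag in every tree decomposition; so some bag has ≥ 4 vertices and tw(G) ≥ 3. The upper and lower bounds meet at 3, so that is the treewidth.

Treewidth 3.
One optimal decomposition is:
Bags: B1 = {0, 1, 2, 4}  B2 = {0, 2, 3, 4}
Tree: B1–B2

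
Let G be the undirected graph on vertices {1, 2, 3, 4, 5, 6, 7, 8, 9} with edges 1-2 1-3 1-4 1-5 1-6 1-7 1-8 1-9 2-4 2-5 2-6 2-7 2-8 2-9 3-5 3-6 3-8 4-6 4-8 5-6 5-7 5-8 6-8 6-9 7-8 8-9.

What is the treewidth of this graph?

4

A width-4 tree decomposition is:
Bags: B1 = {1, 2, 6, 8, 9}  B2 = {1, 2, 4, 6, 8}  B3 = {1, 2, 5, 6, 8}  B4 = {1, 3, 5, 6, 8}  B5 = {1, 2, 5, 7, 8}
Tree: B1–B2, B2–B3, B3–B4, B3–B5
Each bag holds 5 vertices, so the decomposition has width 4, which upper-bounds the treewidth. Conversely, {1, 2, 6, 8, 9} is a clique of size 5, and the vertices of any clique must share a bag in every tree decomposition; so some bag has ≥ 5 vertices and tw(G) ≥ 4. Combining the bounds, tw(G) = 4.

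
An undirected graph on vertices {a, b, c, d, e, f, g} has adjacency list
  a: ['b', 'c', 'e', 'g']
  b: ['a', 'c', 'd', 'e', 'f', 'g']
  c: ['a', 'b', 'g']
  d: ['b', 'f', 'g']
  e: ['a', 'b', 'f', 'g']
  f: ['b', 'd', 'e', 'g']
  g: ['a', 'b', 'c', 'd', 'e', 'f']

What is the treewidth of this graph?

A width-3 tree decomposition is:
Bags: B1 = {a, b, e, g}  B2 = {b, e, f, g}  B3 = {a, b, c, g}  B4 = {b, d, f, g}
Tree: B1–B2, B1–B3, B2–B4
Every bag has size at most 4, so the width is 4 − 1 = 3 and tw(G) ≤ 3. For the lower bound, the 4 vertices {a, b, e, g} are pairwise adjacent, and any tree decomposition puts a clique entirely inside one bag — forcing width ≥ 3. Combining the bounds, tw(G) = 3.

3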